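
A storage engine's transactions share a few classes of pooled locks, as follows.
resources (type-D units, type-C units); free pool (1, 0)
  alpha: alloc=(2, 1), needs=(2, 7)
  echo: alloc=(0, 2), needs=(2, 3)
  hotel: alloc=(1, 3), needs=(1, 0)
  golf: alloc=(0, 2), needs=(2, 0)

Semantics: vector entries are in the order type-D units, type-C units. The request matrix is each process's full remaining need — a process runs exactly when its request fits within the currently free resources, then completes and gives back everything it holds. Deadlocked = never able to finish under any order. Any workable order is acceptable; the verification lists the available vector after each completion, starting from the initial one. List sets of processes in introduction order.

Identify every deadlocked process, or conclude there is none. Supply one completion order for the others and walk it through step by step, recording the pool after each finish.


Nothing here is deadlocked.
Key observation: hotel leads a chain of completions in which each release enables another process.
One completion order for the rest: hotel, echo, golf, alpha. Step-by-step check:
  pool = (1, 0)
  run hotel (needs (1, 0), free (1, 0)); after release of (1, 3) the pool is (2, 3)
  run echo (needs (2, 3), free (2, 3)); after release of (0, 2) the pool is (2, 5)
  run golf (needs (2, 0), free (2, 5)); after release of (0, 2) the pool is (2, 7)
  run alpha (needs (2, 7), free (2, 7)); after release of (2, 1) the pool is (4, 8)


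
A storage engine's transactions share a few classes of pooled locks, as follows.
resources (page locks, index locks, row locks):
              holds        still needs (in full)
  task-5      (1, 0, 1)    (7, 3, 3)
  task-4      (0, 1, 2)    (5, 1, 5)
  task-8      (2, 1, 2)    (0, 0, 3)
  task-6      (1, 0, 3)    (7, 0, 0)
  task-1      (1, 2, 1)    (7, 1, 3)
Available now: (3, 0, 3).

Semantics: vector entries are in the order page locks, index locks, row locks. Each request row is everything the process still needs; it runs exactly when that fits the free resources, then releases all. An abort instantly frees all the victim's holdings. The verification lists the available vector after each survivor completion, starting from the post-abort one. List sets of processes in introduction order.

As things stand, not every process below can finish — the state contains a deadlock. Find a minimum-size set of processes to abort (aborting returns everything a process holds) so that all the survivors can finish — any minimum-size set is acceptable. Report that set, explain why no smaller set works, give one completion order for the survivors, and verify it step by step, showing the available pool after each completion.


Minimum abort set: task-6 and task-1.
Key observation: task-5 had no path to completion before; after the abort of task-6 and task-1 ((2, 2, 4) returned), step 2 is where it fits.
Why nothing smaller works — every single abort fails: task-5 alone leaves task-6 blocked (short on page locks); task-4 alone leaves task-5 blocked (short on page locks and index locks); task-8 alone leaves task-5 blocked (short on page locks and index locks); task-6 alone leaves task-5 blocked (short on page locks and index locks); task-1 alone leaves task-5 blocked (short on page locks).
Survivors finish in the order: task-8, task-5, task-4. Step-by-step check (pool after the aborts first):
  pool = (5, 2, 7)
  run task-8 (needs (0, 0, 3), free (5, 2, 7)); after release of (2, 1, 2) the pool is (7, 3, 9)
  run task-5 (needs (7, 3, 3), free (7, 3, 9)); after release of (1, 0, 1) the pool is (8, 3, 10)
  run task-4 (needs (5, 1, 5), free (8, 3, 10)); after release of (0, 1, 2) the pool is (8, 4, 12)


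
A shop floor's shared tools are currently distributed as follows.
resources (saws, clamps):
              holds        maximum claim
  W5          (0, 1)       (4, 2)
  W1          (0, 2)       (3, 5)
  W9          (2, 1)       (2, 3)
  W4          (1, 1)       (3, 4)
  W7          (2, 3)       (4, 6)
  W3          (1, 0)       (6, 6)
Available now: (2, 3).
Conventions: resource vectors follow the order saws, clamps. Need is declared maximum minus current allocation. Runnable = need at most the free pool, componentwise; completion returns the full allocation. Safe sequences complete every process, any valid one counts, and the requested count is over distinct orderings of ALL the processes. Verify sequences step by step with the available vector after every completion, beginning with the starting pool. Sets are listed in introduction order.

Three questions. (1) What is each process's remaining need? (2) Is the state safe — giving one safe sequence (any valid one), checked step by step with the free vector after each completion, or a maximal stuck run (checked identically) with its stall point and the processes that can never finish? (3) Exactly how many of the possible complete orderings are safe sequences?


(1) Need matrix, components ordered saws, clamps:
  W5: (4, 1)
  W1: (3, 3)
  W9: (0, 2)
  W4: (2, 3)
  W7: (2, 3)
  W3: (5, 6)
(2) The state is SAFE; one workable sequence: W9, W4, W7, W3, W5, W1.
Key observation: the order never hits an exact fit; W9 is the first step at the minimum slack of 1 on its requested resources ((0, 2), (2, 3) free).
Check, step by step:
  pool = (2, 3)
  run W9 (needs (0, 2), free (2, 3)); after release of (2, 1) the pool is (4, 4)
  run W4 (needs (2, 3), free (4, 4)); after release of (1, 1) the pool is (5, 5)
  run W7 (needs (2, 3), free (5, 5)); after release of (2, 3) the pool is (7, 8)
  run W3 (needs (5, 6), free (7, 8)); after release of (1, 0) the pool is (8, 8)
  run W5 (needs (4, 1), free (8, 8)); after release of (0, 1) the pool is (8, 9)
  run W1 (needs (3, 3), free (8, 9)); after release of (0, 2) the pool is (8, 11)
(3) Exactly 208 of the possible complete orderings are safe sequences.


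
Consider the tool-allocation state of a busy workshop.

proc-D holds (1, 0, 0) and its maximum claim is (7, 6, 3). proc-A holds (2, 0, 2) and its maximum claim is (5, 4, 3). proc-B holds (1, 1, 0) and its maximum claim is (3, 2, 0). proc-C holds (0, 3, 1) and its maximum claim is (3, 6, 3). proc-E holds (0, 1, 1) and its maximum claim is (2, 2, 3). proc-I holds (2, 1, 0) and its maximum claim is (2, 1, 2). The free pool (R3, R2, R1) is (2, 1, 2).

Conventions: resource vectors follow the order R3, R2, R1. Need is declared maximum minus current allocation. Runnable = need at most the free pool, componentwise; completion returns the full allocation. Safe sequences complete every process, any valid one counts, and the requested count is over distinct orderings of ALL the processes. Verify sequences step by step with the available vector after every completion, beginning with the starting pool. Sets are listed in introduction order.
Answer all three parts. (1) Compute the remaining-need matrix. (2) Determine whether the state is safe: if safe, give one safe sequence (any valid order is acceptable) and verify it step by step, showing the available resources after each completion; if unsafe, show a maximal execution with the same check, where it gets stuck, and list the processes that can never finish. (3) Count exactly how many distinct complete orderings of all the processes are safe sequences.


(1) Outstanding need per process (order R3, R2, R1):
  proc-D: (6, 6, 3)
  proc-A: (3, 4, 1)
  proc-B: (2, 1, 0)
  proc-C: (3, 3, 2)
  proc-E: (2, 1, 2)
  proc-I: (0, 0, 2)
(2) The state is SAFE; one workable sequence: proc-E, proc-B, proc-I, proc-A, proc-C, proc-D.
Key observation: the first exact fit in this order is proc-E — it needs (2, 1, 2) with (2, 1, 2) free, meeting a requested resource to the last unit.
Verifying each step:
  pool = (2, 1, 2)
  proc-E needs (2, 1, 2) <= (2, 1, 2) -> finishes; pool += (0, 1, 1) = (2, 2, 3)
  proc-B needs (2, 1, 0) <= (2, 2, 3) -> finishes; pool += (1, 1, 0) = (3, 3, 3)
  proc-I needs (0, 0, 2) <= (3, 3, 3) -> finishes; pool += (2, 1, 0) = (5, 4, 3)
  proc-A needs (3, 4, 1) <= (5, 4, 3) -> finishes; pool += (2, 0, 2) = (7, 4, 5)
  proc-C needs (3, 3, 2) <= (7, 4, 5) -> finishes; pool += (0, 3, 1) = (7, 7, 6)
  proc-D needs (6, 6, 3) <= (7, 7, 6) -> finishes; pool += (1, 0, 0) = (8, 7, 6)
(3) The exact count: 28 of the possible complete orderings are safe sequences.


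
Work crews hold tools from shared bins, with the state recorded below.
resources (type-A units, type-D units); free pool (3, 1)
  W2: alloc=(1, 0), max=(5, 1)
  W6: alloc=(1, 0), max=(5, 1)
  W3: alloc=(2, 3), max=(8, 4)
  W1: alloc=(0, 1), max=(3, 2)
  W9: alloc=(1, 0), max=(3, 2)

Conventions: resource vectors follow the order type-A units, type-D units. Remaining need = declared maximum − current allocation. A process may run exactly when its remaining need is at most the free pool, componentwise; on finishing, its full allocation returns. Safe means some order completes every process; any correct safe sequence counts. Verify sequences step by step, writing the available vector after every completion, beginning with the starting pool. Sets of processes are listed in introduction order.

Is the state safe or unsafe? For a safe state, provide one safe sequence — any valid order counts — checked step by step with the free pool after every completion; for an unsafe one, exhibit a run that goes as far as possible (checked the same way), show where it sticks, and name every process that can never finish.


SAFE. One safe sequence: W1, W9, W6, W2, W3.
Key observation: reading the order forward, W1 is the first process whose need (3, 1) meets the free pool (3, 1) exactly on a resource it requests.
Step-by-step check:
  pool = (3, 1)
  W1: need (3, 1) fits (3, 1); releases (0, 1), pool now (3, 2)
  W9: need (2, 2) fits (3, 2); releases (1, 0), pool now (4, 2)
  W6: need (4, 1) fits (4, 2); releases (1, 0), pool now (5, 2)
  W2: need (4, 1) fits (5, 2); releases (1, 0), pool now (6, 2)
  W3: need (6, 1) fits (6, 2); releases (2, 3), pool now (8, 5)


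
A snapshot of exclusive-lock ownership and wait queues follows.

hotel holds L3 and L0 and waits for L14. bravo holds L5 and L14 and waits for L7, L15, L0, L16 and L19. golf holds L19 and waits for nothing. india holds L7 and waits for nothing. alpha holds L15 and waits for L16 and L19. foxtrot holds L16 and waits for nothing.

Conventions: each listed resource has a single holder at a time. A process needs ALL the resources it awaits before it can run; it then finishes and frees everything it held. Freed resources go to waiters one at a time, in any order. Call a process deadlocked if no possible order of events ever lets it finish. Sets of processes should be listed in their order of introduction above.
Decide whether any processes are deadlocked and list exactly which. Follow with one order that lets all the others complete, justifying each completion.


Deadlocked: hotel and bravo.
Key observation: along hotel -> bravo -> hotel, each member waits on what the next one holds — a deadlock; no other process is dragged down with it.
The rest can finish in the order golf, foxtrot, alpha, india.
Step-by-step check:
  golf: no waits; runs immediately, freeing L19
  foxtrot: no waits; runs immediately, freeing L16
  alpha waits on L16 and L19 — all released -> runs and releases L15
  india: no waits; runs immediately, freeing L7


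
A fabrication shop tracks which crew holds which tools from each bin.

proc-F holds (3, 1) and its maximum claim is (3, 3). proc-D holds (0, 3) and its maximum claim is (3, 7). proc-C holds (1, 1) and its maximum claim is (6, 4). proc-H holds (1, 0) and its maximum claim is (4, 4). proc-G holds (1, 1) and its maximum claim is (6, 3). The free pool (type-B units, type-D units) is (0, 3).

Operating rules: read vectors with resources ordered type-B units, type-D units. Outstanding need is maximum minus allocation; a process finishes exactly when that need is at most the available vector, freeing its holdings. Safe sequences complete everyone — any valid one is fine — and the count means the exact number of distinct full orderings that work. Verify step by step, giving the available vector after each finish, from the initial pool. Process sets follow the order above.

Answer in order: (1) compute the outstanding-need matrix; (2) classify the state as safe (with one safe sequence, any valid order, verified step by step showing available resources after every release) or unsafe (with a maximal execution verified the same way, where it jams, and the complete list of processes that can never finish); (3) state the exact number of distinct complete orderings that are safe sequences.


(1) Outstanding need per process (order type-B units, type-D units):
  proc-F: (0, 2)
  proc-D: (3, 4)
  proc-C: (5, 3)
  proc-H: (3, 4)
  proc-G: (5, 2)
(2) The state is UNSAFE.
Key observation: once proc-F, proc-H, proc-D finish, the pool peaks at (4, 7) — and every remaining process still needs more type-B units than that.
The run proc-F, proc-H, proc-D cannot be extended any further. Walking it through:
  pool = (0, 3)
  proc-F: need (0, 2) fits (0, 3); releases (3, 1), pool now (3, 4)
  proc-H: need (3, 4) fits (3, 4); releases (1, 0), pool now (4, 4)
  proc-D: need (3, 4) fits (4, 4); releases (0, 3), pool now (4, 7)
  proc-C still needs (5, 3) but only (4, 7) is free — short on type-B units
  proc-G still needs (5, 2) but only (4, 7) is free — short on type-B units
Permanently blocked: proc-C and proc-G.
(3) Exactly 0 of the possible complete orderings are safe sequences.


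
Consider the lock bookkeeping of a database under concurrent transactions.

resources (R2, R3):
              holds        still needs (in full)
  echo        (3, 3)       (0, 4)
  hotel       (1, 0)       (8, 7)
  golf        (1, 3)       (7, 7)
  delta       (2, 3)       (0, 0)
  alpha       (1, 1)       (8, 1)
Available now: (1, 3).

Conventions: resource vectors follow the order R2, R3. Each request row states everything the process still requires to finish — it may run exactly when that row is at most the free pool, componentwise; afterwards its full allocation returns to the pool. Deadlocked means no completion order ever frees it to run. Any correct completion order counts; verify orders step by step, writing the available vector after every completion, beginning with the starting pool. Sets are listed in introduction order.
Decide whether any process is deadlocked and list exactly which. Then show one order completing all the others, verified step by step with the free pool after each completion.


Deadlocked: hotel, golf and alpha.
Key observation: even finishing delta, echo leaves just (6, 9) free — too little R2 for any of the remaining processes.
One completion order for the rest: delta, echo. Walking it through:
  pool = (1, 3)
  delta needs (0, 0) <= (1, 3) -> finishes; pool += (2, 3) = (3, 6)
  echo needs (0, 4) <= (3, 6) -> finishes; pool += (3, 3) = (6, 9)
The blocked processes can never fit:
  blocked: hotel wants (8, 7), pool (6, 9) — not enough R2
  blocked: golf wants (7, 7), pool (6, 9) — not enough R2
  blocked: alpha wants (8, 1), pool (6, 9) — not enough R2


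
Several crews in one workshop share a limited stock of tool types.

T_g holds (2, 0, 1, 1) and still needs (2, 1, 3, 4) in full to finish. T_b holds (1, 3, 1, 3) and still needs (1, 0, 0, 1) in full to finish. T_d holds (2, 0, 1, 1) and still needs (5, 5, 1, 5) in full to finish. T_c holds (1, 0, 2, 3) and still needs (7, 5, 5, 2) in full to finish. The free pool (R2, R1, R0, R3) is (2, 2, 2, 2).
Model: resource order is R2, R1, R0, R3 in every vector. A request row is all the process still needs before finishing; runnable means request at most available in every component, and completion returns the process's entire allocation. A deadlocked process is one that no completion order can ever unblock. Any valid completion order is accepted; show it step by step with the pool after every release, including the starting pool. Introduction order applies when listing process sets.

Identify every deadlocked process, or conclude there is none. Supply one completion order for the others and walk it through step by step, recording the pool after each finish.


Nothing here is deadlocked.
Key observation: T_b can run right away; the returned allocation unlocks the remaining processes in turn.
One completion order for the rest: T_b, T_g, T_d, T_c. Check, step by step:
  pool = (2, 2, 2, 2)
  T_b needs (1, 0, 0, 1) <= (2, 2, 2, 2) -> finishes; pool += (1, 3, 1, 3) = (3, 5, 3, 5)
  T_g needs (2, 1, 3, 4) <= (3, 5, 3, 5) -> finishes; pool += (2, 0, 1, 1) = (5, 5, 4, 6)
  T_d needs (5, 5, 1, 5) <= (5, 5, 4, 6) -> finishes; pool += (2, 0, 1, 1) = (7, 5, 5, 7)
  T_c needs (7, 5, 5, 2) <= (7, 5, 5, 7) -> finishes; pool += (1, 0, 2, 3) = (8, 5, 7, 10)


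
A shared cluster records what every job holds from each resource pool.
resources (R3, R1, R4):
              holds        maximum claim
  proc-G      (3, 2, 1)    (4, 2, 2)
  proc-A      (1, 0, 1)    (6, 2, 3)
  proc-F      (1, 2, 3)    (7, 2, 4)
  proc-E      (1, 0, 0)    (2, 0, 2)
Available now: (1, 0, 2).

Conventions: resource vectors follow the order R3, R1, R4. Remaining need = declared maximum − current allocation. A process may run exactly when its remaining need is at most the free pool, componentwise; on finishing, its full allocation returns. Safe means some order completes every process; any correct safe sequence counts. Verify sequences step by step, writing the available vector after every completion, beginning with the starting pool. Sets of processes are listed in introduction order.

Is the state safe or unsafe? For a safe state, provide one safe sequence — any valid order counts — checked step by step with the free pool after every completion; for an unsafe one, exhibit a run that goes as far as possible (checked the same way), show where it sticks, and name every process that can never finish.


SAFE, for example via the order proc-E, proc-G, proc-A, proc-F.
Key observation: reading the order forward, proc-E is the first process whose need (1, 0, 2) meets the free pool (1, 0, 2) exactly on a resource it requests.
Verifying each step:
  pool = (1, 0, 2)
  proc-E: need (1, 0, 2) fits (1, 0, 2); releases (1, 0, 0), pool now (2, 0, 2)
  proc-G: need (1, 0, 1) fits (2, 0, 2); releases (3, 2, 1), pool now (5, 2, 3)
  proc-A: need (5, 2, 2) fits (5, 2, 3); releases (1, 0, 1), pool now (6, 2, 4)
  proc-F: need (6, 0, 1) fits (6, 2, 4); releases (1, 2, 3), pool now (7, 4, 7)


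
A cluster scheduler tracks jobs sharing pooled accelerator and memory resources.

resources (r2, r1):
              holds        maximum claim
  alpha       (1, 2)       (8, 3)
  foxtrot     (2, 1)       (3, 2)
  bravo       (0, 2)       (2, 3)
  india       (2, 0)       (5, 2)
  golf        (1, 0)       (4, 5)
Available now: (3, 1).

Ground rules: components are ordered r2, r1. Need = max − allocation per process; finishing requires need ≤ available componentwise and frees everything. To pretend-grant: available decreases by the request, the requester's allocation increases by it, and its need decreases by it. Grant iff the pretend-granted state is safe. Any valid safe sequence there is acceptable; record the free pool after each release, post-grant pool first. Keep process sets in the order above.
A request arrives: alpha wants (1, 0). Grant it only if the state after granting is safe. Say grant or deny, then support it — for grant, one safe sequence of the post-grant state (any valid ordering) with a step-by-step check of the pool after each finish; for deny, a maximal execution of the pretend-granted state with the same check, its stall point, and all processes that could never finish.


GRANT: granting preserves safety; a valid post-grant sequence is foxtrot, india, alpha, bravo, golf.
Key observation: the grant leaves (2, 1) free — enough for foxtrot, whose release restarts the cascade.
Check on the post-grant state, step by step:
  pool = (2, 1)
  foxtrot needs (1, 1) <= (2, 1) -> finishes; pool += (2, 1) = (4, 2)
  india needs (3, 2) <= (4, 2) -> finishes; pool += (2, 0) = (6, 2)
  alpha needs (6, 1) <= (6, 2) -> finishes; pool += (2, 2) = (8, 4)
  bravo needs (2, 1) <= (8, 4) -> finishes; pool += (0, 2) = (8, 6)
  golf needs (3, 5) <= (8, 6) -> finishes; pool += (1, 0) = (9, 6)


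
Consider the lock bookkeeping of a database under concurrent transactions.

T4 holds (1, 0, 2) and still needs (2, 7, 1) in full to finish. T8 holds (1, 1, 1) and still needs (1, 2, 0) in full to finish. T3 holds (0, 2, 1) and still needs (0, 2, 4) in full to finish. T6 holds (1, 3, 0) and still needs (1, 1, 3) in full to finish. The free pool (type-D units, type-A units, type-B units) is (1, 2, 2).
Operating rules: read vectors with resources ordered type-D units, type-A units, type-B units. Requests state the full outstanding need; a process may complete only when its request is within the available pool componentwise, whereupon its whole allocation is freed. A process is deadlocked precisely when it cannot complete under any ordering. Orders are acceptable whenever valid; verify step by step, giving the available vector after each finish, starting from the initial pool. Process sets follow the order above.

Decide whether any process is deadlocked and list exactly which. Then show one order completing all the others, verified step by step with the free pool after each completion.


Deadlocked: T4 and T3.
Key observation: after T8, T6 the pool peaks at (3, 6, 3), and each blocked process is short somewhere: T4 on type-A units; T3 on type-B units.
The rest can finish in the order T8, T6. Check, step by step:
  pool = (1, 2, 2)
  T8 needs (1, 2, 0) <= (1, 2, 2) -> finishes; pool += (1, 1, 1) = (2, 3, 3)
  T6 needs (1, 1, 3) <= (2, 3, 3) -> finishes; pool += (1, 3, 0) = (3, 6, 3)
The blocked processes can never fit:
  T4 still needs (2, 7, 1) but only (3, 6, 3) is free — short on type-A units
  T3 still needs (0, 2, 4) but only (3, 6, 3) is free — short on type-B units


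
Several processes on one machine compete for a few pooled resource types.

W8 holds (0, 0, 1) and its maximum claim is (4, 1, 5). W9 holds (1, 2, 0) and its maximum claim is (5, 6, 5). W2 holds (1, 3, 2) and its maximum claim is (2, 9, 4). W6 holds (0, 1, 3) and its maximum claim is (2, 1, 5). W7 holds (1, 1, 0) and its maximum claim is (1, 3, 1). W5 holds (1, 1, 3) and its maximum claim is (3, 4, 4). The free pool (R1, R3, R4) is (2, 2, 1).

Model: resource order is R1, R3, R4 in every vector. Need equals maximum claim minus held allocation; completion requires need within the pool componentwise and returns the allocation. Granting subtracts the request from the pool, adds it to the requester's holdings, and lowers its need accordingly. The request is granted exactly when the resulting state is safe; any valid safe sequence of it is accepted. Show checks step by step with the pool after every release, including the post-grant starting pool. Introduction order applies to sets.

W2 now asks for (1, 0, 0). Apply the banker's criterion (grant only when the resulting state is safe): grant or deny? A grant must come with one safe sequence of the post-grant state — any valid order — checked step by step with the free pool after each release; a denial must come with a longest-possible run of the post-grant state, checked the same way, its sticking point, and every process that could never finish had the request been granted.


DENY — the pretend-granted state is unsafe.
Key observation: after W7, W5, W6 the pool peaks at (3, 5, 7), and each blocked process is short somewhere: W8 on R1; W9 on R1; W2 on R3.
Pretend the grant happened; the run W7, W5, W6 goes as far as possible. Walking it through:
  pool = (1, 2, 1)
  W7 needs (0, 2, 1) <= (1, 2, 1) -> finishes; pool += (1, 1, 0) = (2, 3, 1)
  W5 needs (2, 3, 1) <= (2, 3, 1) -> finishes; pool += (1, 1, 3) = (3, 4, 4)
  W6 needs (2, 0, 2) <= (3, 4, 4) -> finishes; pool += (0, 1, 3) = (3, 5, 7)
  W8 still needs (4, 1, 4) but only (3, 5, 7) is free — short on R1
  W9 still needs (4, 4, 5) but only (3, 5, 7) is free — short on R1
  W2 still needs (0, 6, 2) but only (3, 5, 7) is free — short on R3
Post-grant, the permanently blocked set is W8, W9 and W2.


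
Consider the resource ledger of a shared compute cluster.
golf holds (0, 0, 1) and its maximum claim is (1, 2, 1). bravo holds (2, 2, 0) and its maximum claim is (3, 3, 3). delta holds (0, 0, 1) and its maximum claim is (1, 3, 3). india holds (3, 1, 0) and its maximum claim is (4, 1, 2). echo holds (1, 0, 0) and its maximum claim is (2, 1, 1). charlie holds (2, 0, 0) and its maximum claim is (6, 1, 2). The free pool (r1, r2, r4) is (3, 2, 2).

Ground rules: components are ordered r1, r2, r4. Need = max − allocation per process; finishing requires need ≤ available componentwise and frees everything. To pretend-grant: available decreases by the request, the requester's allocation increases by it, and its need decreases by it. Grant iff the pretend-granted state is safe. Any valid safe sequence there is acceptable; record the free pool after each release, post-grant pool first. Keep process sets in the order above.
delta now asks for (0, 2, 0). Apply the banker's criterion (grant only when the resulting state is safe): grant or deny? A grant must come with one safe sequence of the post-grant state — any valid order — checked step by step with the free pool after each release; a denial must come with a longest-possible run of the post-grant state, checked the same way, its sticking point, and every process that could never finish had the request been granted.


GRANT — the state after the grant stays safe, e.g. via india, delta, echo, bravo, charlie, golf.
Key observation: post-grant, (3, 0, 2) remains, and an order beginning with india completes everyone.
Check on the post-grant state, step by step:
  pool = (3, 0, 2)
  india: need (1, 0, 2) fits (3, 0, 2); releases (3, 1, 0), pool now (6, 1, 2)
  delta: need (1, 1, 2) fits (6, 1, 2); releases (0, 2, 1), pool now (6, 3, 3)
  echo: need (1, 1, 1) fits (6, 3, 3); releases (1, 0, 0), pool now (7, 3, 3)
  bravo: need (1, 1, 3) fits (7, 3, 3); releases (2, 2, 0), pool now (9, 5, 3)
  charlie: need (4, 1, 2) fits (9, 5, 3); releases (2, 0, 0), pool now (11, 5, 3)
  golf: need (1, 2, 0) fits (11, 5, 3); releases (0, 0, 1), pool now (11, 5, 4)


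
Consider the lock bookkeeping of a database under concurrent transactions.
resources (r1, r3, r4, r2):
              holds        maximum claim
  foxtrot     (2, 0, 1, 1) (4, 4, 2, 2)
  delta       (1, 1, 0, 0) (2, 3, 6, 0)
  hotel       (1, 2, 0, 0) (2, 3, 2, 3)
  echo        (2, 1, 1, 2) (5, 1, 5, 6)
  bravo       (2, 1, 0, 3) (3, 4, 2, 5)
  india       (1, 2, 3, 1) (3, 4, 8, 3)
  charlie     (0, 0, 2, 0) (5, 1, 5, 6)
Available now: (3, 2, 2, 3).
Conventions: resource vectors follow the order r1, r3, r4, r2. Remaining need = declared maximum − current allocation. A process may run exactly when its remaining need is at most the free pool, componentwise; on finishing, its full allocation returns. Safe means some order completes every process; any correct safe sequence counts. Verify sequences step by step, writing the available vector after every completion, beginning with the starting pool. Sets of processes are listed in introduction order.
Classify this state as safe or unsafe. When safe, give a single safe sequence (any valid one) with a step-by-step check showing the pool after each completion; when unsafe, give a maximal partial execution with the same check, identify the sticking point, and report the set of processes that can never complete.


SAFE. One safe sequence: hotel, bravo, foxtrot, charlie, india, echo, delta.
Key observation: the order's first zero-slack moment is hotel ((1, 1, 2, 3) needed, (3, 2, 2, 3) free — a requested resource with nothing to spare).
Check, step by step:
  pool = (3, 2, 2, 3)
  hotel: need (1, 1, 2, 3) fits (3, 2, 2, 3); releases (1, 2, 0, 0), pool now (4, 4, 2, 3)
  bravo: need (1, 3, 2, 2) fits (4, 4, 2, 3); releases (2, 1, 0, 3), pool now (6, 5, 2, 6)
  foxtrot: need (2, 4, 1, 1) fits (6, 5, 2, 6); releases (2, 0, 1, 1), pool now (8, 5, 3, 7)
  charlie: need (5, 1, 3, 6) fits (8, 5, 3, 7); releases (0, 0, 2, 0), pool now (8, 5, 5, 7)
  india: need (2, 2, 5, 2) fits (8, 5, 5, 7); releases (1, 2, 3, 1), pool now (9, 7, 8, 8)
  echo: need (3, 0, 4, 4) fits (9, 7, 8, 8); releases (2, 1, 1, 2), pool now (11, 8, 9, 10)
  delta: need (1, 2, 6, 0) fits (11, 8, 9, 10); releases (1, 1, 0, 0), pool now (12, 9, 9, 10)


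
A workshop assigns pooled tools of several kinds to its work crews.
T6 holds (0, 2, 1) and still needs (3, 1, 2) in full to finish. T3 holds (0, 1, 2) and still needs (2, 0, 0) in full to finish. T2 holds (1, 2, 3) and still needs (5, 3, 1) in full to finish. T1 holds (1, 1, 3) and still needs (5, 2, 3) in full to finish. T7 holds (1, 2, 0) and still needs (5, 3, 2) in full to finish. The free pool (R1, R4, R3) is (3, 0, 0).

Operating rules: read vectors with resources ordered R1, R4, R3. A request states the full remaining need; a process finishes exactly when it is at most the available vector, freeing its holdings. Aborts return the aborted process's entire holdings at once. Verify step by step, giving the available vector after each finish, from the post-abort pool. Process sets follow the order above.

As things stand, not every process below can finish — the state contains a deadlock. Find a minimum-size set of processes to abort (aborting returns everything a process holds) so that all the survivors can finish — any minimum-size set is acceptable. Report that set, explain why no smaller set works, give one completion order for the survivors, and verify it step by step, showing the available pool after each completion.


Minimum abort set: T1 and T7.
Key observation: the deadlocked T2 becomes finishable only because T1 and T7 released (2, 3, 3); it completes at step 1 below.
Why nothing smaller works — every single abort fails: T6 alone leaves T2 blocked (short on R1); T3 alone leaves T2 blocked (short on R1); T2 alone leaves T1 blocked (short on R1); T1 alone leaves T2 blocked (short on R1); T7 alone leaves T2 blocked (short on R1).
Survivors finish in the order: T2, T6, T3. Check, step by step (pool after the aborts first):
  pool = (5, 3, 3)
  T2: need (5, 3, 1) fits (5, 3, 3); releases (1, 2, 3), pool now (6, 5, 6)
  T6: need (3, 1, 2) fits (6, 5, 6); releases (0, 2, 1), pool now (6, 7, 7)
  T3: need (2, 0, 0) fits (6, 7, 7); releases (0, 1, 2), pool now (6, 8, 9)


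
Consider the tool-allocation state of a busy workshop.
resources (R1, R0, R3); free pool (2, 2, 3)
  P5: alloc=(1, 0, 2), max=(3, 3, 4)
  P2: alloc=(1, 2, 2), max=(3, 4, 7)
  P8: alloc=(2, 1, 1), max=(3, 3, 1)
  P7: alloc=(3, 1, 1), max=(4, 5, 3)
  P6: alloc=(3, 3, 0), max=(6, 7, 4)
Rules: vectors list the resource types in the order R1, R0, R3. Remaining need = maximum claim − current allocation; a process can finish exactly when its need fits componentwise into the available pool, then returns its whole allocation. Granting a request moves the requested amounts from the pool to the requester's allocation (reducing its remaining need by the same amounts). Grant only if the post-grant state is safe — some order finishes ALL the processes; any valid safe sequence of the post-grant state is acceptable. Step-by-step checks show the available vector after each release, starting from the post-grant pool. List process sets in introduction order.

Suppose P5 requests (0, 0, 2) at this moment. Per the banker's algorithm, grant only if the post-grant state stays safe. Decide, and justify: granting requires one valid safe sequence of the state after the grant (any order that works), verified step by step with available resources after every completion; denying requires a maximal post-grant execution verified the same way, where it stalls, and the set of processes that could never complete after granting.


GRANT — the state after the grant stays safe, e.g. via P8, P5, P2, P7, P6.
Key observation: granting shrinks the pool to (2, 2, 1), yet P8 still fits and the chain goes through.
Verifying the post-grant state step by step:
  pool = (2, 2, 1)
  P8 needs (1, 2, 0) <= (2, 2, 1) -> finishes; pool += (2, 1, 1) = (4, 3, 2)
  P5 needs (2, 3, 0) <= (4, 3, 2) -> finishes; pool += (1, 0, 4) = (5, 3, 6)
  P2 needs (2, 2, 5) <= (5, 3, 6) -> finishes; pool += (1, 2, 2) = (6, 5, 8)
  P7 needs (1, 4, 2) <= (6, 5, 8) -> finishes; pool += (3, 1, 1) = (9, 6, 9)
  P6 needs (3, 4, 4) <= (9, 6, 9) -> finishes; pool += (3, 3, 0) = (12, 9, 9)


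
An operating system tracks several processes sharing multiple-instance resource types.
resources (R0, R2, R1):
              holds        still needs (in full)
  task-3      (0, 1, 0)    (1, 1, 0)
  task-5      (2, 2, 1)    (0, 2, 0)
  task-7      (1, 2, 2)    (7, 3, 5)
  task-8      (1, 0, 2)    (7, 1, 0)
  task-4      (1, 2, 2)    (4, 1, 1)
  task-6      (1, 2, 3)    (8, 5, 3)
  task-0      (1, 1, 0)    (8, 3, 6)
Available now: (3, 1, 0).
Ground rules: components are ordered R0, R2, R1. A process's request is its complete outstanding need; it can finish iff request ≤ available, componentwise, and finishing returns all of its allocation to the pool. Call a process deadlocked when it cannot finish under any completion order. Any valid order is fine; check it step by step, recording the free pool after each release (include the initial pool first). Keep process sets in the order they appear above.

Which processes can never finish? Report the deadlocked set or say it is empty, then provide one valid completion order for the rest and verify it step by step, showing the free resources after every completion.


Deadlocked: task-7, task-8, task-6 and task-0.
Key observation: no order helps: past task-3, task-5, task-4, the free pool tops out at (6, 6, 3), below what each blocked process needs in R0.
The rest can finish in the order task-3, task-5, task-4. Step-by-step check:
  pool = (3, 1, 0)
  task-3: need (1, 1, 0) fits (3, 1, 0); releases (0, 1, 0), pool now (3, 2, 0)
  task-5: need (0, 2, 0) fits (3, 2, 0); releases (2, 2, 1), pool now (5, 4, 1)
  task-4: need (4, 1, 1) fits (5, 4, 1); releases (1, 2, 2), pool now (6, 6, 3)
None of the blocked processes ever fits:
  task-7 cannot run: need (7, 3, 5) vs free (6, 6, 3) (insufficient R0 and R1)
  task-8 cannot run: need (7, 1, 0) vs free (6, 6, 3) (insufficient R0)
  task-6 cannot run: need (8, 5, 3) vs free (6, 6, 3) (insufficient R0)
  task-0 cannot run: need (8, 3, 6) vs free (6, 6, 3) (insufficient R0 and R1)


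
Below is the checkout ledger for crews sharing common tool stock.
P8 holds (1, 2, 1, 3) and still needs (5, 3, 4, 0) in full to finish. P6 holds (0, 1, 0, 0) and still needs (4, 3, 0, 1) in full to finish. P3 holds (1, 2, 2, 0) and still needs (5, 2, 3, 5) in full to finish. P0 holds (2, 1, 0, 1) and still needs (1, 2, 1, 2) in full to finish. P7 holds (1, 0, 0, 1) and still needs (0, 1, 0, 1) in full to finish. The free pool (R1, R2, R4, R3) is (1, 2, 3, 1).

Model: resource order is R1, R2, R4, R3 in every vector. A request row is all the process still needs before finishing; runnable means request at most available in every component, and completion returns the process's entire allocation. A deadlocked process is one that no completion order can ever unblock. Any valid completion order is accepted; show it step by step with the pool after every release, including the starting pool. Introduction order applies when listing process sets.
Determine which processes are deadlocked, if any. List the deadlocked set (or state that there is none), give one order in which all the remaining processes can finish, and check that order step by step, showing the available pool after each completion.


The deadlocked set is P8 and P3.
Key observation: P7, P0, P6 can finish, but then (4, 4, 3, 3) is all there is, and the blocked group's R1 demands exceed it.
A valid finishing order for the others: P7, P0, P6. Walking it through:
  pool = (1, 2, 3, 1)
  P7 needs (0, 1, 0, 1) <= (1, 2, 3, 1) -> finishes; pool += (1, 0, 0, 1) = (2, 2, 3, 2)
  P0 needs (1, 2, 1, 2) <= (2, 2, 3, 2) -> finishes; pool += (2, 1, 0, 1) = (4, 3, 3, 3)
  P6 needs (4, 3, 0, 1) <= (4, 3, 3, 3) -> finishes; pool += (0, 1, 0, 0) = (4, 4, 3, 3)
None of the blocked processes ever fits:
  blocked: P8 wants (5, 3, 4, 0), pool (4, 4, 3, 3) — not enough R1 and R4
  blocked: P3 wants (5, 2, 3, 5), pool (4, 4, 3, 3) — not enough R1 and R3


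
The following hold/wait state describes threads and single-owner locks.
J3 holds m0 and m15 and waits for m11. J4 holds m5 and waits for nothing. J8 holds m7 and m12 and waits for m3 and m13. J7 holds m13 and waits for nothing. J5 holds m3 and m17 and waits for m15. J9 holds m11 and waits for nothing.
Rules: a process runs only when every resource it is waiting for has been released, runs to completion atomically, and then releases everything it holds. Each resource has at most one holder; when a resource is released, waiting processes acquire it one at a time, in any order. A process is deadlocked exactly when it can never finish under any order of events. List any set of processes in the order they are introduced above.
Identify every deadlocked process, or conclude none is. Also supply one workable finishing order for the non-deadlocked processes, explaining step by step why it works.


Nothing here is deadlocked.
Key observation: there is no circular wait here — follow any chain and it reaches a process that is free to run now.
One completion order for the rest: J9, J7, J4, J3, J5, J8.
Verifying each step:
  J9: no waits; runs immediately, freeing m11
  J7: no waits; runs immediately, freeing m13
  J4: no waits; runs immediately, freeing m5
  J3: everything it awaited (m11) is free; runs, freeing m0 and m15
  J5: everything it awaited (m15) is free; runs, freeing m3 and m17
  J8: everything it awaited (m3 and m13) is free; runs, freeing m7 and m12


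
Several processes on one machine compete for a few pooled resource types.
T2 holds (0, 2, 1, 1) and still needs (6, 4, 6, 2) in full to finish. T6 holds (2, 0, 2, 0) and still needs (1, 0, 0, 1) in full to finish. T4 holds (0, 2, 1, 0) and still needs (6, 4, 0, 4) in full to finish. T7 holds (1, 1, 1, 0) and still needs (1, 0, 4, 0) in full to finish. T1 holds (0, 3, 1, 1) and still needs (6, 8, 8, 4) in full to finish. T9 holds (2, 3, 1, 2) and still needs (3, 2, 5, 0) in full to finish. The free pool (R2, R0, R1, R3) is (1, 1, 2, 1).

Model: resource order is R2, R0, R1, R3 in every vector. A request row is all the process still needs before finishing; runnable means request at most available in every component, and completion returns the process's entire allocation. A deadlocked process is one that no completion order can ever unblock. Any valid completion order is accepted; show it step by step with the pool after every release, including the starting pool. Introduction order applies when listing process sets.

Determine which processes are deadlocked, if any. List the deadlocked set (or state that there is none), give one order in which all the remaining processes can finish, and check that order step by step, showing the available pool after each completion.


The deadlocked set is empty.
Key observation: the pool covers T6 at once, and every later process fits after earlier releases.
One completion order for the rest: T6, T7, T9, T2, T4, T1. Step-by-step check:
  pool = (1, 1, 2, 1)
  run T6 (needs (1, 0, 0, 1), free (1, 1, 2, 1)); after release of (2, 0, 2, 0) the pool is (3, 1, 4, 1)
  run T7 (needs (1, 0, 4, 0), free (3, 1, 4, 1)); after release of (1, 1, 1, 0) the pool is (4, 2, 5, 1)
  run T9 (needs (3, 2, 5, 0), free (4, 2, 5, 1)); after release of (2, 3, 1, 2) the pool is (6, 5, 6, 3)
  run T2 (needs (6, 4, 6, 2), free (6, 5, 6, 3)); after release of (0, 2, 1, 1) the pool is (6, 7, 7, 4)
  run T4 (needs (6, 4, 0, 4), free (6, 7, 7, 4)); after release of (0, 2, 1, 0) the pool is (6, 9, 8, 4)
  run T1 (needs (6, 8, 8, 4), free (6, 9, 8, 4)); after release of (0, 3, 1, 1) the pool is (6, 12, 9, 5)


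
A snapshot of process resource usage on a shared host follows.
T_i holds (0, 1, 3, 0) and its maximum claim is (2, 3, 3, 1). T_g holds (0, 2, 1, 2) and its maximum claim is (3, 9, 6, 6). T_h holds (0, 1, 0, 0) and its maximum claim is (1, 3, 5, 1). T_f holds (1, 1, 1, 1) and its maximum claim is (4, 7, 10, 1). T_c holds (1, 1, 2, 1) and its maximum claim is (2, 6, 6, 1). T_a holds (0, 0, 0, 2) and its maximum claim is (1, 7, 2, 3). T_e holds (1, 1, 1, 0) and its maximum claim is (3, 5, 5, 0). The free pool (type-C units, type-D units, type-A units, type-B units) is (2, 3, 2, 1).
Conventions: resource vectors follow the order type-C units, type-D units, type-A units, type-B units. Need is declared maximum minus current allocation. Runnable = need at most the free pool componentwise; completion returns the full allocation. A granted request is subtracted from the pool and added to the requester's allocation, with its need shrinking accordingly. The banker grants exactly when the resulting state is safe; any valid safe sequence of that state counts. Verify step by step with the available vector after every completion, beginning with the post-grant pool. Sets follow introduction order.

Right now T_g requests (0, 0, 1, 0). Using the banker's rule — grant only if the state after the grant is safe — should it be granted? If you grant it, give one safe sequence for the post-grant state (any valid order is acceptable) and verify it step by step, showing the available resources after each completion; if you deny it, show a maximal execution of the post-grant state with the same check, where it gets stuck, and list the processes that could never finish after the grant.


GRANT. The post-grant state is safe; one safe sequence: T_i, T_e, T_h, T_c, T_a, T_g, T_f.
Key observation: even at the reduced pool (2, 3, 1, 1), T_i fits immediately, so safety survives the grant.
Check on the post-grant state, step by step:
  pool = (2, 3, 1, 1)
  T_i: need (2, 2, 0, 1) fits (2, 3, 1, 1); releases (0, 1, 3, 0), pool now (2, 4, 4, 1)
  T_e: need (2, 4, 4, 0) fits (2, 4, 4, 1); releases (1, 1, 1, 0), pool now (3, 5, 5, 1)
  T_h: need (1, 2, 5, 1) fits (3, 5, 5, 1); releases (0, 1, 0, 0), pool now (3, 6, 5, 1)
  T_c: need (1, 5, 4, 0) fits (3, 6, 5, 1); releases (1, 1, 2, 1), pool now (4, 7, 7, 2)
  T_a: need (1, 7, 2, 1) fits (4, 7, 7, 2); releases (0, 0, 0, 2), pool now (4, 7, 7, 4)
  T_g: need (3, 7, 4, 4) fits (4, 7, 7, 4); releases (0, 2, 2, 2), pool now (4, 9, 9, 6)
  T_f: need (3, 6, 9, 0) fits (4, 9, 9, 6); releases (1, 1, 1, 1), pool now (5, 10, 10, 7)
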